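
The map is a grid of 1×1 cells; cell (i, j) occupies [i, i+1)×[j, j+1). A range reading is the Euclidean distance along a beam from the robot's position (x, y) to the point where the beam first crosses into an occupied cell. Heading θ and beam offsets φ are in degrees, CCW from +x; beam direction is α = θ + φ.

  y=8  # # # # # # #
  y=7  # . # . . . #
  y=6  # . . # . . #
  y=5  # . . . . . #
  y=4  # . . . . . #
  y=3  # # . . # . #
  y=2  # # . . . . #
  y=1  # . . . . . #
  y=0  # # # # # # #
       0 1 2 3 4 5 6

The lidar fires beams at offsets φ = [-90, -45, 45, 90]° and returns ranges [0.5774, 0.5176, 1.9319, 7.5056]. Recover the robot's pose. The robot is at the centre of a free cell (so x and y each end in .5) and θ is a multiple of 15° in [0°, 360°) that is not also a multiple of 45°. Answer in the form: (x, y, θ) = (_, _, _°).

(x, y, θ) = (5.5, 7.5, 150°)

Enumerate (i+0.5, j+0.5, θ) over the 30 free cells and 16 admissible headings. For each, cast all 4 beams and compare to the given ranges.
  (3.5, 3.5, 300°): beam 1 = 1.7321 ≠ 0.5774 ✗
  (2.5, 4.5, 165°): beam 1 = 1.9319 ≠ 0.5774 ✗
  (4.5, 7.5, 210°): beam 2 = 1.5529 ≠ 0.5176 ✗
  (3.5, 4.5, 60°): beam 1 = 1.0000 ≠ 0.5774 ✗
  (5.5, 5.5, 75°): beam 1 = 0.5176 ≠ 0.5774 ✗
  …
  (5.5, 7.5, 150°): r_1=0.5774, r_2=0.5176, r_3=1.9319, r_4=7.5056 — all match ✓
No second candidate reproduces the full scan.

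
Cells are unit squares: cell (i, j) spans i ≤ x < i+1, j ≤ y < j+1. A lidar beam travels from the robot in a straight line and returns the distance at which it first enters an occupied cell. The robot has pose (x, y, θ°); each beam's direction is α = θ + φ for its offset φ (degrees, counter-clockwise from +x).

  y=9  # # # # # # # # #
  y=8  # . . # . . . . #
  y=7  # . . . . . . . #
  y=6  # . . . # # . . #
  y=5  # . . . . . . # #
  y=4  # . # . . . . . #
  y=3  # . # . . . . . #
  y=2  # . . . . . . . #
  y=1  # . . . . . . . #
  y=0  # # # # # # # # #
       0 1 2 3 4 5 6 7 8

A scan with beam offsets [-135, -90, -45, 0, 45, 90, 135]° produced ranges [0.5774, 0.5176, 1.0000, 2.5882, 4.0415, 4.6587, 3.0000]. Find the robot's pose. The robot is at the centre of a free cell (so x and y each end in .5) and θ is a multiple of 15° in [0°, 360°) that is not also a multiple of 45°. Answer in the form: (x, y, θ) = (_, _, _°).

(x, y, θ) = (5.5, 1.5, 15°)

Candidates: 50 free-cell centres × 16 headings = 800 poses. Raycast each; keep the one whose scan matches to 4 dp.
  (5.5, 5.5, 285°): beam 1 = 1.0000 ≠ 0.5774 ✗
  (6.5, 6.5, 285°): beam 3 = 6.3509 ≠ 1.0000 ✗
  (6.5, 5.5, 210°): beam 1 = 3.6235 ≠ 0.5774 ✗
  (4.5, 8.5, 120°): beam 1 = 3.6235 ≠ 0.5774 ✗
  …
  (5.5, 1.5, 15°): r_1=0.5774, r_2=0.5176, r_3=1.0000, r_4=2.5882, r_5=4.0415, r_6=4.6587, r_7=3.0000 — all match ✓
Only this pose fits every beam.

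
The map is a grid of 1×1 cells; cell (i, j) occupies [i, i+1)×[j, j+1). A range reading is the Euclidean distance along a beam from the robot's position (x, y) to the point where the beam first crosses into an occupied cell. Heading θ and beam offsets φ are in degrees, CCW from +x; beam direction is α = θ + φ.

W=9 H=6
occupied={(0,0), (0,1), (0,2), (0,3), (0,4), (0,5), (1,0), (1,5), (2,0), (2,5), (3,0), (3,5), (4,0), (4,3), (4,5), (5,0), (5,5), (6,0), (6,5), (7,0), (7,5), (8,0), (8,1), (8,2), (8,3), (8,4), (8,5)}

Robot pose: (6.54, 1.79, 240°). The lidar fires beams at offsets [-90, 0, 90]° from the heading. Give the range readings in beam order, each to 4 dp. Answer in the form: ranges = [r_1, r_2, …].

beam 1: φ=-90°, α=150°
  d=(-0.8660,0.5000)  start (6,1)  tX=0.6235 tY=0.4200  stride 1/|dx|=1.1547 1/|dy|=2.0000
    cross y-line → (6,2), t=0.4200
    cross x-line → (5,2), t=0.6235
    cross x-line → (4,2), t=1.7782
    cross y-line → (4,3), t=2.4200 (wall)
  → r_1 = 2.4200
beam 2: φ=0°, α=240°
  d=(-0.5000,-0.8660)  start (6,1)  tX=1.0800 tY=0.9122  stride 1/|dx|=2.0000 1/|dy|=1.1547
    cross y-line → (6,0), t=0.9122 (wall)
  → r_2 = 0.9122
beam 3: φ=90°, α=330°
  d=(0.8660,-0.5000)  start (6,1)  tX=0.5312 tY=1.5800  stride 1/|dx|=1.1547 1/|dy|=2.0000
    cross x-line → (7,1), t=0.5312
    cross y-line → (7,0), t=1.5800 (wall)
  → r_3 = 1.5800

ranges = [2.4200, 0.9122, 1.5800]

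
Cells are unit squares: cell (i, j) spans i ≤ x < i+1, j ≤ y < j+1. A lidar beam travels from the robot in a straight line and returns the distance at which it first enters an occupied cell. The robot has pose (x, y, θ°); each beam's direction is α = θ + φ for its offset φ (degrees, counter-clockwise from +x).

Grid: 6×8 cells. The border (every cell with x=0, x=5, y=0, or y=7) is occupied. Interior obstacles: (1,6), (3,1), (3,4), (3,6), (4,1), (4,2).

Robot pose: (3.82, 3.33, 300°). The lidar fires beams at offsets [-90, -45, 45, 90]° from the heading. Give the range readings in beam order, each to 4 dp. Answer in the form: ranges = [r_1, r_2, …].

ranges = [3.2563, 1.3769, 1.2216, 1.3625]

beam 1: φ=-90°, α=210°
  cosα=-0.8660 sinα=-0.5000 | (3,3) | tMaxX 0.9469 tMaxY 0.6600 | tΔX 1.1547 tΔY 2.0000
    t=0.6600 [y] (3,2)
    t=0.9469 [x] (2,2)
    t=2.1016 [x] (1,2)
    t=2.6600 [y] (1,1)
    t=3.2563 [x] (0,1) — stop
  → r_1 = 3.2563
beam 2: φ=-45°, α=255°
  cosα=-0.2588 sinα=-0.9659 | (3,3) | tMaxX 3.1682 tMaxY 0.3416 | tΔX 3.8637 tΔY 1.0353
    t=0.3416 [y] (3,2)
    t=1.3769 [y] (3,1) — stop
  → r_2 = 1.3769
beam 3: φ=45°, α=345°
  cosα=0.9659 sinα=-0.2588 | (3,3) | tMaxX 0.1863 tMaxY 1.2750 | tΔX 1.0353 tΔY 3.8637
    t=0.1863 [x] (4,3)
    t=1.2216 [x] (5,3) — stop
  → r_3 = 1.2216
beam 4: φ=90°, α=30°
  cosα=0.8660 sinα=0.5000 | (3,3) | tMaxX 0.2078 tMaxY 1.3400 | tΔX 1.1547 tΔY 2.0000
    t=0.2078 [x] (4,3)
    t=1.3400 [y] (4,4)
    t=1.3625 [x] (5,4) — stop
  → r_4 = 1.3625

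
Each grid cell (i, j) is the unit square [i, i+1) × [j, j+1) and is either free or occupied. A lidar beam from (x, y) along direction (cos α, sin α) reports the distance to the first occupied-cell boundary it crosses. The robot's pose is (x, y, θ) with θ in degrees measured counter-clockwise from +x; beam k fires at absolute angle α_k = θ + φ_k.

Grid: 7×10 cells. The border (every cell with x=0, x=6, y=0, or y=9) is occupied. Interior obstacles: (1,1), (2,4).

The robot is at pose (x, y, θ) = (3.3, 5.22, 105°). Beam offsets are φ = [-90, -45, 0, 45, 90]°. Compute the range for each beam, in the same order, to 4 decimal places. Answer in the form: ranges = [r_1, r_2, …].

beam 1: φ=-90°, α=15°
  d=(0.9659,0.2588)  start (3,5)  tX=0.7247 tY=3.0137  stride 1/|dx|=1.0353 1/|dy|=3.8637
    cross x-line → (4,5), t=0.7247
    cross x-line → (5,5), t=1.7600
    cross x-line → (6,5), t=2.7952 (wall)
  → r_1 = 2.7952
beam 2: φ=-45°, α=60°
  d=(0.5000,0.8660)  start (3,5)  tX=1.4000 tY=0.9007  stride 1/|dx|=2.0000 1/|dy|=1.1547
    cross y-line → (3,6), t=0.9007
    cross x-line → (4,6), t=1.4000
    cross y-line → (4,7), t=2.0554
    cross y-line → (4,8), t=3.2101
    cross x-line → (5,8), t=3.4000
    cross y-line → (5,9), t=4.3648 (wall)
  → r_2 = 4.3648
beam 3: φ=0°, α=105°
  d=(-0.2588,0.9659)  start (3,5)  tX=1.1591 tY=0.8075  stride 1/|dx|=3.8637 1/|dy|=1.0353
    cross y-line → (3,6), t=0.8075
    cross x-line → (2,6), t=1.1591
    cross y-line → (2,7), t=1.8428
    cross y-line → (2,8), t=2.8781
    cross y-line → (2,9), t=3.9133 (wall)
  → r_3 = 3.9133
beam 4: φ=45°, α=150°
  d=(-0.8660,0.5000)  start (3,5)  tX=0.3464 tY=1.5600  stride 1/|dx|=1.1547 1/|dy|=2.0000
    cross x-line → (2,5), t=0.3464
    cross x-line → (1,5), t=1.5011
    cross y-line → (1,6), t=1.5600
    cross x-line → (0,6), t=2.6558 (wall)
  → r_4 = 2.6558
beam 5: φ=90°, α=195°
  d=(-0.9659,-0.2588)  start (3,5)  tX=0.3106 tY=0.8500  stride 1/|dx|=1.0353 1/|dy|=3.8637
    cross x-line → (2,5), t=0.3106
    cross y-line → (2,4), t=0.8500 (wall)
  → r_5 = 0.8500

ranges = [2.7952, 4.3648, 3.9133, 2.6558, 0.8500]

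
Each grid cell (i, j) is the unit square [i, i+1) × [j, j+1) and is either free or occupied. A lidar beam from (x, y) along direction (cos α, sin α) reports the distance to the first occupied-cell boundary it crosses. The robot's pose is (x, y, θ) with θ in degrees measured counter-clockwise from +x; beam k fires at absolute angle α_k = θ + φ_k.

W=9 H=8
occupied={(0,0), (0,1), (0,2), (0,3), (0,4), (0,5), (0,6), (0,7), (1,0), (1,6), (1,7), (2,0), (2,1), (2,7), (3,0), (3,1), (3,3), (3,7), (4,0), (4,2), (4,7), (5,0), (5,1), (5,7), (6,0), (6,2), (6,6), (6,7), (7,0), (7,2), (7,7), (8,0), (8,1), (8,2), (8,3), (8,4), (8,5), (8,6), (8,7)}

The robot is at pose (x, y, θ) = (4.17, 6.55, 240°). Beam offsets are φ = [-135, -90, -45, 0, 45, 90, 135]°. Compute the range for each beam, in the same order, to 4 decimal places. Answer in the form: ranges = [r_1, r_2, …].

ranges = [0.4659, 0.9000, 3.2818, 6.3400, 4.7105, 4.4225, 1.7387]

beam 1: φ=-135°, α=105°
  dir = (cos 105°, sin 105°) = (-0.2588, 0.9659); from cell (4,6)
  next x-line at t=0.6568, next y-line at t=0.4659; Δt_x=3.8637, Δt_y=1.0353
    y: enter (4,7) at t=0.4659 ← occupied
  → r_1 = 0.4659
beam 2: φ=-90°, α=150°
  dir = (cos 150°, sin 150°) = (-0.8660, 0.5000); from cell (4,6)
  next x-line at t=0.1963, next y-line at t=0.9000; Δt_x=1.1547, Δt_y=2.0000
    x: enter (3,6) at t=0.1963
    y: enter (3,7) at t=0.9000 ← occupied
  → r_2 = 0.9000
beam 3: φ=-45°, α=195°
  dir = (cos 195°, sin 195°) = (-0.9659, -0.2588); from cell (4,6)
  next x-line at t=0.1760, next y-line at t=2.1250; Δt_x=1.0353, Δt_y=3.8637
    x: enter (3,6) at t=0.1760
    x: enter (2,6) at t=1.2113
    y: enter (2,5) at t=2.1250
    x: enter (1,5) at t=2.2465
    x: enter (0,5) at t=3.2818 ← occupied
  → r_3 = 3.2818
beam 4: φ=0°, α=240°
  dir = (cos 240°, sin 240°) = (-0.5000, -0.8660); from cell (4,6)
  next x-line at t=0.3400, next y-line at t=0.6351; Δt_x=2.0000, Δt_y=1.1547
    x: enter (3,6) at t=0.3400
    y: enter (3,5) at t=0.6351
    y: enter (3,4) at t=1.7898
    x: enter (2,4) at t=2.3400
    y: enter (2,3) at t=2.9445
    y: enter (2,2) at t=4.0992
    x: enter (1,2) at t=4.3400
    y: enter (1,1) at t=5.2539
    x: enter (0,1) at t=6.3400 ← occupied
  → r_4 = 6.3400
beam 5: φ=45°, α=285°
  dir = (cos 285°, sin 285°) = (0.2588, -0.9659); from cell (4,6)
  next x-line at t=3.2069, next y-line at t=0.5694; Δt_x=3.8637, Δt_y=1.0353
    y: enter (4,5) at t=0.5694
    y: enter (4,4) at t=1.6047
    y: enter (4,3) at t=2.6400
    x: enter (5,3) at t=3.2069
    y: enter (5,2) at t=3.6752
    y: enter (5,1) at t=4.7105 ← occupied
  → r_5 = 4.7105
beam 6: φ=90°, α=330°
  dir = (cos 330°, sin 330°) = (0.8660, -0.5000); from cell (4,6)
  next x-line at t=0.9584, next y-line at t=1.1000; Δt_x=1.1547, Δt_y=2.0000
    x: enter (5,6) at t=0.9584
    y: enter (5,5) at t=1.1000
    x: enter (6,5) at t=2.1131
    y: enter (6,4) at t=3.1000
    x: enter (7,4) at t=3.2678
    x: enter (8,4) at t=4.4225 ← occupied
  → r_6 = 4.4225
beam 7: φ=135°, α=15°
  dir = (cos 15°, sin 15°) = (0.9659, 0.2588); from cell (4,6)
  next x-line at t=0.8593, next y-line at t=1.7387; Δt_x=1.0353, Δt_y=3.8637
    x: enter (5,6) at t=0.8593
    y: enter (5,7) at t=1.7387 ← occupied
  → r_7 = 1.7387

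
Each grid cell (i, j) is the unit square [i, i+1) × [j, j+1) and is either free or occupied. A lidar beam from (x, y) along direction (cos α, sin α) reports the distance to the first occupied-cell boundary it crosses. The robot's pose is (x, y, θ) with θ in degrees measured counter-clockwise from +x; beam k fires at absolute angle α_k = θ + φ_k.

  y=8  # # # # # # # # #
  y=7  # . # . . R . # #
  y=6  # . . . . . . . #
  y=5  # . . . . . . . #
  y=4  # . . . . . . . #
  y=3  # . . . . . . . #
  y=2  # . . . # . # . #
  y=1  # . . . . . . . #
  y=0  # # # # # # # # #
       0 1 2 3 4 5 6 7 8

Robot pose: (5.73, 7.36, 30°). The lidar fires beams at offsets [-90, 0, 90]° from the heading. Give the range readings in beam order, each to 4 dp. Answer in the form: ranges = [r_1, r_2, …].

ranges = [4.5400, 1.2800, 0.7390]

beam 1: φ=-90°, α=300°
  d=(0.5000,-0.8660)  start (5,7)  tX=0.5400 tY=0.4157  stride 1/|dx|=2.0000 1/|dy|=1.1547
    cross y-line → (5,6), t=0.4157
    cross x-line → (6,6), t=0.5400
    cross y-line → (6,5), t=1.5704
    cross x-line → (7,5), t=2.5400
    cross y-line → (7,4), t=2.7251
    cross y-line → (7,3), t=3.8798
    cross x-line → (8,3), t=4.5400 (wall)
  → r_1 = 4.5400
beam 2: φ=0°, α=30°
  d=(0.8660,0.5000)  start (5,7)  tX=0.3118 tY=1.2800  stride 1/|dx|=1.1547 1/|dy|=2.0000
    cross x-line → (6,7), t=0.3118
    cross y-line → (6,8), t=1.2800 (wall)
  → r_2 = 1.2800
beam 3: φ=90°, α=120°
  d=(-0.5000,0.8660)  start (5,7)  tX=1.4600 tY=0.7390  stride 1/|dx|=2.0000 1/|dy|=1.1547
    cross y-line → (5,8), t=0.7390 (wall)
  → r_3 = 0.7390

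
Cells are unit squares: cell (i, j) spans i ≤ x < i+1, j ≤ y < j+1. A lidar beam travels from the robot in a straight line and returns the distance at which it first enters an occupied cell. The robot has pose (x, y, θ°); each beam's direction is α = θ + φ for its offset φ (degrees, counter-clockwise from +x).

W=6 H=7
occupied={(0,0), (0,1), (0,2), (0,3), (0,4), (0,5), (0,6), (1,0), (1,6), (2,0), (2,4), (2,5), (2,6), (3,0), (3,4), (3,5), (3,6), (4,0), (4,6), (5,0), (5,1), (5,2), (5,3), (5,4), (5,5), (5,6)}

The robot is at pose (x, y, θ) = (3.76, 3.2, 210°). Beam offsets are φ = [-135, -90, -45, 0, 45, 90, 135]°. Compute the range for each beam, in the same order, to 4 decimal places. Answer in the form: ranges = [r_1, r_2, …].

beam 1: φ=-135°, α=75°
  direction (0.2588, 0.9659); cell (3,3); t to first gridline: x 0.9273, y 0.8282 (then +3.8637 / +1.0353)
    (3,4) via y @ 0.8282  # hit
  → r_1 = 0.8282
beam 2: φ=-90°, α=120°
  direction (-0.5000, 0.8660); cell (3,3); t to first gridline: x 1.5200, y 0.9238 (then +2.0000 / +1.1547)
    (3,4) via y @ 0.9238  # hit
  → r_2 = 0.9238
beam 3: φ=-45°, α=165°
  direction (-0.9659, 0.2588); cell (3,3); t to first gridline: x 0.7868, y 3.0910 (then +1.0353 / +3.8637)
    (2,3) via x @ 0.7868
    (1,3) via x @ 1.8221
    (0,3) via x @ 2.8574  # hit
  → r_3 = 2.8574
beam 4: φ=0°, α=210°
  direction (-0.8660, -0.5000); cell (3,3); t to first gridline: x 0.8776, y 0.4000 (then +1.1547 / +2.0000)
    (3,2) via y @ 0.4000
    (2,2) via x @ 0.8776
    (1,2) via x @ 2.0323
    (1,1) via y @ 2.4000
    (0,1) via x @ 3.1870  # hit
  → r_4 = 3.1870
beam 5: φ=45°, α=255°
  direction (-0.2588, -0.9659); cell (3,3); t to first gridline: x 2.9364, y 0.2071 (then +3.8637 / +1.0353)
    (3,2) via y @ 0.2071
    (3,1) via y @ 1.2423
    (3,0) via y @ 2.2776  # hit
  → r_5 = 2.2776
beam 6: φ=90°, α=300°
  direction (0.5000, -0.8660); cell (3,3); t to first gridline: x 0.4800, y 0.2309 (then +2.0000 / +1.1547)
    (3,2) via y @ 0.2309
    (4,2) via x @ 0.4800
    (4,1) via y @ 1.3856
    (5,1) via x @ 2.4800  # hit
  → r_6 = 2.4800
beam 7: φ=135°, α=345°
  direction (0.9659, -0.2588); cell (3,3); t to first gridline: x 0.2485, y 0.7727 (then +1.0353 / +3.8637)
    (4,3) via x @ 0.2485
    (4,2) via y @ 0.7727
    (5,2) via x @ 1.2837  # hit
  → r_7 = 1.2837

ranges = [0.8282, 0.9238, 2.8574, 3.1870, 2.2776, 2.4800, 1.2837]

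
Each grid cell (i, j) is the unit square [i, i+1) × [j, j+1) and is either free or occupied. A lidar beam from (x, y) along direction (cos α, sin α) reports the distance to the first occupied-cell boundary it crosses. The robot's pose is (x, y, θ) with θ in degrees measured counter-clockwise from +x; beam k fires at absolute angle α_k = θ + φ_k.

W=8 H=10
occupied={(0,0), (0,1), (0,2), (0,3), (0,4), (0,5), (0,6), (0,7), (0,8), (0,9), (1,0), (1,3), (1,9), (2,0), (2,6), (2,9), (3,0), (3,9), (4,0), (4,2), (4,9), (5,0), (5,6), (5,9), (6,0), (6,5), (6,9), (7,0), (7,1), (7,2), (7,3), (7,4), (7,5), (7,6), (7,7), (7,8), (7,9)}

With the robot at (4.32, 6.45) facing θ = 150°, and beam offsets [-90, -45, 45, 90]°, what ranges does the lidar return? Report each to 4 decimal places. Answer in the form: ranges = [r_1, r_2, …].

beam 1: φ=-90°, α=60°
  dir = (cos 60°, sin 60°) = (0.5000, 0.8660); from cell (4,6)
  next x-line at t=1.3600, next y-line at t=0.6351; Δt_x=2.0000, Δt_y=1.1547
    y: enter (4,7) at t=0.6351
    x: enter (5,7) at t=1.3600
    y: enter (5,8) at t=1.7898
    y: enter (5,9) at t=2.9445 ← occupied
  → r_1 = 2.9445
beam 2: φ=-45°, α=105°
  dir = (cos 105°, sin 105°) = (-0.2588, 0.9659); from cell (4,6)
  next x-line at t=1.2364, next y-line at t=0.5694; Δt_x=3.8637, Δt_y=1.0353
    y: enter (4,7) at t=0.5694
    x: enter (3,7) at t=1.2364
    y: enter (3,8) at t=1.6047
    y: enter (3,9) at t=2.6400 ← occupied
  → r_2 = 2.6400
beam 3: φ=45°, α=195°
  dir = (cos 195°, sin 195°) = (-0.9659, -0.2588); from cell (4,6)
  next x-line at t=0.3313, next y-line at t=1.7387; Δt_x=1.0353, Δt_y=3.8637
    x: enter (3,6) at t=0.3313
    x: enter (2,6) at t=1.3666 ← occupied
  → r_3 = 1.3666
beam 4: φ=90°, α=240°
  dir = (cos 240°, sin 240°) = (-0.5000, -0.8660); from cell (4,6)
  next x-line at t=0.6400, next y-line at t=0.5196; Δt_x=2.0000, Δt_y=1.1547
    y: enter (4,5) at t=0.5196
    x: enter (3,5) at t=0.6400
    y: enter (3,4) at t=1.6743
    x: enter (2,4) at t=2.6400
    y: enter (2,3) at t=2.8290
    y: enter (2,2) at t=3.9837
    x: enter (1,2) at t=4.6400
    y: enter (1,1) at t=5.1384
    y: enter (1,0) at t=6.2931 ← occupied
  → r_4 = 6.2931

ranges = [2.9445, 2.6400, 1.3666, 6.2931]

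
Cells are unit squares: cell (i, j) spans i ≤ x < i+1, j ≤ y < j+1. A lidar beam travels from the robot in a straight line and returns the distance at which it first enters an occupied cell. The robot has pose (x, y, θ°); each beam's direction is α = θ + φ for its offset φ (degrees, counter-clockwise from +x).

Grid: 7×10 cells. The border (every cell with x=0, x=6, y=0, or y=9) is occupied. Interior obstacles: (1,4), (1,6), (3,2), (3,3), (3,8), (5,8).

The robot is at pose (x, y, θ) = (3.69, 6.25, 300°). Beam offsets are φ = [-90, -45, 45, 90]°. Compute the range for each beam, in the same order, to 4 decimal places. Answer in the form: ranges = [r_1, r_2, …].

beam 1: φ=-90°, α=210°
  d=(-0.8660,-0.5000)  start (3,6)  tX=0.7967 tY=0.5000  stride 1/|dx|=1.1547 1/|dy|=2.0000
    cross y-line → (3,5), t=0.5000
    cross x-line → (2,5), t=0.7967
    cross x-line → (1,5), t=1.9514
    cross y-line → (1,4), t=2.5000 (wall)
  → r_1 = 2.5000
beam 2: φ=-45°, α=255°
  d=(-0.2588,-0.9659)  start (3,6)  tX=2.6660 tY=0.2588  stride 1/|dx|=3.8637 1/|dy|=1.0353
    cross y-line → (3,5), t=0.2588
    cross y-line → (3,4), t=1.2941
    cross y-line → (3,3), t=2.3294 (wall)
  → r_2 = 2.3294
beam 3: φ=45°, α=345°
  d=(0.9659,-0.2588)  start (3,6)  tX=0.3209 tY=0.9659  stride 1/|dx|=1.0353 1/|dy|=3.8637
    cross x-line → (4,6), t=0.3209
    cross y-line → (4,5), t=0.9659
    cross x-line → (5,5), t=1.3562
    cross x-line → (6,5), t=2.3915 (wall)
  → r_3 = 2.3915
beam 4: φ=90°, α=30°
  d=(0.8660,0.5000)  start (3,6)  tX=0.3580 tY=1.5000  stride 1/|dx|=1.1547 1/|dy|=2.0000
    cross x-line → (4,6), t=0.3580
    cross y-line → (4,7), t=1.5000
    cross x-line → (5,7), t=1.5127
    cross x-line → (6,7), t=2.6674 (wall)
  → r_4 = 2.6674

ranges = [2.5000, 2.3294, 2.3915, 2.6674]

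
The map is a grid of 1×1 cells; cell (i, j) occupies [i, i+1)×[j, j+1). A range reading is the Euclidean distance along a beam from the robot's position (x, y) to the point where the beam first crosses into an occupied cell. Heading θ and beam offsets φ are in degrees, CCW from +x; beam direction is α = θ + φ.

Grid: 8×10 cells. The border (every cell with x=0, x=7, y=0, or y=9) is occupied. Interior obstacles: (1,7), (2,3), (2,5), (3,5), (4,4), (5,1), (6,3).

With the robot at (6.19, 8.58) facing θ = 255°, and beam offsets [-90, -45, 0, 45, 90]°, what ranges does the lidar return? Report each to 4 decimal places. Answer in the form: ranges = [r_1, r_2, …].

ranges = [1.6228, 5.9929, 4.5978, 1.6200, 0.8386]

beam 1: φ=-90°, α=165°
  direction (-0.9659, 0.2588); cell (6,8); t to first gridline: x 0.1967, y 1.6228 (then +1.0353 / +3.8637)
    (5,8) via x @ 0.1967
    (4,8) via x @ 1.2320
    (4,9) via y @ 1.6228  # hit
  → r_1 = 1.6228
beam 2: φ=-45°, α=210°
  direction (-0.8660, -0.5000); cell (6,8); t to first gridline: x 0.2194, y 1.1600 (then +1.1547 / +2.0000)
    (5,8) via x @ 0.2194
    (5,7) via y @ 1.1600
    (4,7) via x @ 1.3741
    (3,7) via x @ 2.5288
    (3,6) via y @ 3.1600
    (2,6) via x @ 3.6835
    (1,6) via x @ 4.8382
    (1,5) via y @ 5.1600
    (0,5) via x @ 5.9929  # hit
  → r_2 = 5.9929
beam 3: φ=0°, α=255°
  direction (-0.2588, -0.9659); cell (6,8); t to first gridline: x 0.7341, y 0.6005 (then +3.8637 / +1.0353)
    (6,7) via y @ 0.6005
    (5,7) via x @ 0.7341
    (5,6) via y @ 1.6357
    (5,5) via y @ 2.6710
    (5,4) via y @ 3.7063
    (4,4) via x @ 4.5978  # hit
  → r_3 = 4.5978
beam 4: φ=45°, α=300°
  direction (0.5000, -0.8660); cell (6,8); t to first gridline: x 1.6200, y 0.6697 (then +2.0000 / +1.1547)
    (6,7) via y @ 0.6697
    (7,7) via x @ 1.6200  # hit
  → r_4 = 1.6200
beam 5: φ=90°, α=345°
  direction (0.9659, -0.2588); cell (6,8); t to first gridline: x 0.8386, y 2.2409 (then +1.0353 / +3.8637)
    (7,8) via x @ 0.8386  # hit
  → r_5 = 0.8386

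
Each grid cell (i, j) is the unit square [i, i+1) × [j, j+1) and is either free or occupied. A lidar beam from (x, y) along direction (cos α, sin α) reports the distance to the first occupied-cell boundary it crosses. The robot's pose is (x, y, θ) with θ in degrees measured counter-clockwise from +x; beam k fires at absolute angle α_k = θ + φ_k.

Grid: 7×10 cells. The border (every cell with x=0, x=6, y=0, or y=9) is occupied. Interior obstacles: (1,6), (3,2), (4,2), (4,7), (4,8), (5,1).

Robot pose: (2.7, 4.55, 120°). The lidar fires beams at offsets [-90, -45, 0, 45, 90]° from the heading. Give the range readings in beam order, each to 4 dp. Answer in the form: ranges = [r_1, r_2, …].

beam 1: φ=-90°, α=30°
  direction (0.8660, 0.5000); cell (2,4); t to first gridline: x 0.3464, y 0.9000 (then +1.1547 / +2.0000)
    (3,4) via x @ 0.3464
    (3,5) via y @ 0.9000
    (4,5) via x @ 1.5011
    (5,5) via x @ 2.6558
    (5,6) via y @ 2.9000
    (6,6) via x @ 3.8105  # hit
  → r_1 = 3.8105
beam 2: φ=-45°, α=75°
  direction (0.2588, 0.9659); cell (2,4); t to first gridline: x 1.1591, y 0.4659 (then +3.8637 / +1.0353)
    (2,5) via y @ 0.4659
    (3,5) via x @ 1.1591
    (3,6) via y @ 1.5012
    (3,7) via y @ 2.5364
    (3,8) via y @ 3.5717
    (3,9) via y @ 4.6070  # hit
  → r_2 = 4.6070
beam 3: φ=0°, α=120°
  direction (-0.5000, 0.8660); cell (2,4); t to first gridline: x 1.4000, y 0.5196 (then +2.0000 / +1.1547)
    (2,5) via y @ 0.5196
    (1,5) via x @ 1.4000
    (1,6) via y @ 1.6743  # hit
  → r_3 = 1.6743
beam 4: φ=45°, α=165°
  direction (-0.9659, 0.2588); cell (2,4); t to first gridline: x 0.7247, y 1.7387 (then +1.0353 / +3.8637)
    (1,4) via x @ 0.7247
    (1,5) via y @ 1.7387
    (0,5) via x @ 1.7600  # hit
  → r_4 = 1.7600
beam 5: φ=90°, α=210°
  direction (-0.8660, -0.5000); cell (2,4); t to first gridline: x 0.8083, y 1.1000 (then +1.1547 / +2.0000)
    (1,4) via x @ 0.8083
    (1,3) via y @ 1.1000
    (0,3) via x @ 1.9630  # hit
  → r_5 = 1.9630

ranges = [3.8105, 4.6070, 1.6743, 1.7600, 1.9630]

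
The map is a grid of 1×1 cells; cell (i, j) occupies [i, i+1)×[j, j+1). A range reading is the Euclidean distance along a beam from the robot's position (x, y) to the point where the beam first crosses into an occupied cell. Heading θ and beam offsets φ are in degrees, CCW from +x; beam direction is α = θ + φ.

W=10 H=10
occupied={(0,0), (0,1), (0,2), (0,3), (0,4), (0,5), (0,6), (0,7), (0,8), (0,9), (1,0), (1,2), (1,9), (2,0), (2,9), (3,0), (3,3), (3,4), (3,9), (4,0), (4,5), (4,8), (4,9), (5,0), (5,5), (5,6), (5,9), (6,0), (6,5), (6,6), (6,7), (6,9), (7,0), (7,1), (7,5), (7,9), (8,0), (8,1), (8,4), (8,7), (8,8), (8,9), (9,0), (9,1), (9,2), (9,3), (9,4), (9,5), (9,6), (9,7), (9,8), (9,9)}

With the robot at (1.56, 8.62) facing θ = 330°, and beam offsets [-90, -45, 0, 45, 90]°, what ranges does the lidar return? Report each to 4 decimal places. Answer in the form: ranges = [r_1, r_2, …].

beam 1: φ=-90°, α=240°
  cosα=-0.5000 sinα=-0.8660 | (1,8) | tMaxX 1.1200 tMaxY 0.7159 | tΔX 2.0000 tΔY 1.1547
    t=0.7159 [y] (1,7)
    t=1.1200 [x] (0,7) — stop
  → r_1 = 1.1200
beam 2: φ=-45°, α=285°
  cosα=0.2588 sinα=-0.9659 | (1,8) | tMaxX 1.7000 tMaxY 0.6419 | tΔX 3.8637 tΔY 1.0353
    t=0.6419 [y] (1,7)
    t=1.6771 [y] (1,6)
    t=1.7000 [x] (2,6)
    t=2.7124 [y] (2,5)
    t=3.7477 [y] (2,4)
    t=4.7830 [y] (2,3)
    t=5.5637 [x] (3,3) — stop
  → r_2 = 5.5637
beam 3: φ=0°, α=330°
  cosα=0.8660 sinα=-0.5000 | (1,8) | tMaxX 0.5081 tMaxY 1.2400 | tΔX 1.1547 tΔY 2.0000
    t=0.5081 [x] (2,8)
    t=1.2400 [y] (2,7)
    t=1.6628 [x] (3,7)
    t=2.8175 [x] (4,7)
    t=3.2400 [y] (4,6)
    t=3.9722 [x] (5,6) — stop
  → r_3 = 3.9722
beam 4: φ=45°, α=15°
  cosα=0.9659 sinα=0.2588 | (1,8) | tMaxX 0.4555 tMaxY 1.4682 | tΔX 1.0353 tΔY 3.8637
    t=0.4555 [x] (2,8)
    t=1.4682 [y] (2,9) — stop
  → r_4 = 1.4682
beam 5: φ=90°, α=60°
  cosα=0.5000 sinα=0.8660 | (1,8) | tMaxX 0.8800 tMaxY 0.4388 | tΔX 2.0000 tΔY 1.1547
    t=0.4388 [y] (1,9) — stop
  → r_5 = 0.4388

ranges = [1.1200, 5.5637, 3.9722, 1.4682, 0.4388]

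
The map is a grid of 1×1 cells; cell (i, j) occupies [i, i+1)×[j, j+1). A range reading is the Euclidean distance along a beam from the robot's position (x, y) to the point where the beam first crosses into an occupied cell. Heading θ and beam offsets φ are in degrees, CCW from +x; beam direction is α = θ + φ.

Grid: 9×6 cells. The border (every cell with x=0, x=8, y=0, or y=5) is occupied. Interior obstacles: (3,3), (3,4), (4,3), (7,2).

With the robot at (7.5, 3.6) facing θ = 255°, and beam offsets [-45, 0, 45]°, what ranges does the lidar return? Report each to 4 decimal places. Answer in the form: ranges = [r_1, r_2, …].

ranges = [5.2000, 0.6212, 0.6928]

beam 1: φ=-45°, α=210°
  cosα=-0.8660 sinα=-0.5000 | (7,3) | tMaxX 0.5774 tMaxY 1.2000 | tΔX 1.1547 tΔY 2.0000
    t=0.5774 [x] (6,3)
    t=1.2000 [y] (6,2)
    t=1.7321 [x] (5,2)
    t=2.8868 [x] (4,2)
    t=3.2000 [y] (4,1)
    t=4.0415 [x] (3,1)
    t=5.1962 [x] (2,1)
    t=5.2000 [y] (2,0) — stop
  → r_1 = 5.2000
beam 2: φ=0°, α=255°
  cosα=-0.2588 sinα=-0.9659 | (7,3) | tMaxX 1.9319 tMaxY 0.6212 | tΔX 3.8637 tΔY 1.0353
    t=0.6212 [y] (7,2) — stop
  → r_2 = 0.6212
beam 3: φ=45°, α=300°
  cosα=0.5000 sinα=-0.8660 | (7,3) | tMaxX 1.0000 tMaxY 0.6928 | tΔX 2.0000 tΔY 1.1547
    t=0.6928 [y] (7,2) — stop
  → r_3 = 0.6928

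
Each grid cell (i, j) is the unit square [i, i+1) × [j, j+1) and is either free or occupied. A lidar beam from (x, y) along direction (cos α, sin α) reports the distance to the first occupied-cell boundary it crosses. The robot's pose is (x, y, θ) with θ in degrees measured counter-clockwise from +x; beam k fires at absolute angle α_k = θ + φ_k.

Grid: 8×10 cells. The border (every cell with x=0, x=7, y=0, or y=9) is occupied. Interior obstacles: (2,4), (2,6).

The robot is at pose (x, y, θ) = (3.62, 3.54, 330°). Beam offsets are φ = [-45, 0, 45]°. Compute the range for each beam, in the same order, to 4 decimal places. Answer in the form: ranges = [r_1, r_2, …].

beam 1: φ=-45°, α=285°
  dir = (cos 285°, sin 285°) = (0.2588, -0.9659); from cell (3,3)
  next x-line at t=1.4682, next y-line at t=0.5590; Δt_x=3.8637, Δt_y=1.0353
    y: enter (3,2) at t=0.5590
    x: enter (4,2) at t=1.4682
    y: enter (4,1) at t=1.5943
    y: enter (4,0) at t=2.6296 ← occupied
  → r_1 = 2.6296
beam 2: φ=0°, α=330°
  dir = (cos 330°, sin 330°) = (0.8660, -0.5000); from cell (3,3)
  next x-line at t=0.4388, next y-line at t=1.0800; Δt_x=1.1547, Δt_y=2.0000
    x: enter (4,3) at t=0.4388
    y: enter (4,2) at t=1.0800
    x: enter (5,2) at t=1.5935
    x: enter (6,2) at t=2.7482
    y: enter (6,1) at t=3.0800
    x: enter (7,1) at t=3.9029 ← occupied
  → r_2 = 3.9029
beam 3: φ=45°, α=15°
  dir = (cos 15°, sin 15°) = (0.9659, 0.2588); from cell (3,3)
  next x-line at t=0.3934, next y-line at t=1.7773; Δt_x=1.0353, Δt_y=3.8637
    x: enter (4,3) at t=0.3934
    x: enter (5,3) at t=1.4287
    y: enter (5,4) at t=1.7773
    x: enter (6,4) at t=2.4640
    x: enter (7,4) at t=3.4992 ← occupied
  → r_3 = 3.4992

ranges = [2.6296, 3.9029, 3.4992]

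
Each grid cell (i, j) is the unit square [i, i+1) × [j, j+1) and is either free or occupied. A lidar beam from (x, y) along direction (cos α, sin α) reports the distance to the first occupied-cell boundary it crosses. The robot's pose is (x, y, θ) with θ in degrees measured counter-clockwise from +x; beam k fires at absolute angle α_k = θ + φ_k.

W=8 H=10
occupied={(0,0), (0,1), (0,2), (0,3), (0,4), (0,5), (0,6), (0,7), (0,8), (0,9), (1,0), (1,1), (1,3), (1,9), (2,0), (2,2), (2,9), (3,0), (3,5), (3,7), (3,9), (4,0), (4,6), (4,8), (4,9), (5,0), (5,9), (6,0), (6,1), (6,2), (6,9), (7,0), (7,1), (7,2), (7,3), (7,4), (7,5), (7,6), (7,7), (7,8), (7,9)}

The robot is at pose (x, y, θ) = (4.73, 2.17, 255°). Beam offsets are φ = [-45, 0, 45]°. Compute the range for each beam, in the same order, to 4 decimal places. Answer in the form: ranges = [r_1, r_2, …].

beam 1: φ=-45°, α=210°
  dir = (cos 210°, sin 210°) = (-0.8660, -0.5000); from cell (4,2)
  next x-line at t=0.8429, next y-line at t=0.3400; Δt_x=1.1547, Δt_y=2.0000
    y: enter (4,1) at t=0.3400
    x: enter (3,1) at t=0.8429
    x: enter (2,1) at t=1.9976
    y: enter (2,0) at t=2.3400 ← occupied
  → r_1 = 2.3400
beam 2: φ=0°, α=255°
  dir = (cos 255°, sin 255°) = (-0.2588, -0.9659); from cell (4,2)
  next x-line at t=2.8205, next y-line at t=0.1760; Δt_x=3.8637, Δt_y=1.0353
    y: enter (4,1) at t=0.1760
    y: enter (4,0) at t=1.2113 ← occupied
  → r_2 = 1.2113
beam 3: φ=45°, α=300°
  dir = (cos 300°, sin 300°) = (0.5000, -0.8660); from cell (4,2)
  next x-line at t=0.5400, next y-line at t=0.1963; Δt_x=2.0000, Δt_y=1.1547
    y: enter (4,1) at t=0.1963
    x: enter (5,1) at t=0.5400
    y: enter (5,0) at t=1.3510 ← occupied
  → r_3 = 1.3510

ranges = [2.3400, 1.2113, 1.3510]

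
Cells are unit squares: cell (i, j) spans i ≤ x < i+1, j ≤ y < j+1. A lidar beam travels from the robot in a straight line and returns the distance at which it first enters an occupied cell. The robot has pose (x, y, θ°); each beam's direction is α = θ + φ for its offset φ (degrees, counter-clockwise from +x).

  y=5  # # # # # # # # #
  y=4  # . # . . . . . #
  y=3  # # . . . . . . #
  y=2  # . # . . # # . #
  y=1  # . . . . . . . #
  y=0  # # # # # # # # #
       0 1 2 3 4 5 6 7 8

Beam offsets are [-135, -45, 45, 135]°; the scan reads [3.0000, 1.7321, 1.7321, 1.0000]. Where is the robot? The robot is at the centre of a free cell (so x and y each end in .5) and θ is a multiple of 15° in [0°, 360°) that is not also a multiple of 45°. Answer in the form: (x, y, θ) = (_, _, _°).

The pose lattice has 23·16 = 368 candidates. Test each by forward raycasting.
  (7.5, 1.5, 345°): beam 1 = 1.0000 ≠ 3.0000 ✗
  (7.5, 4.5, 15°): beam 1 = 1.7321 ≠ 3.0000 ✗
  (4.5, 4.5, 75°): beam 1 = 1.7321 ≠ 3.0000 ✗
  (1.5, 4.5, 285°): beam 1 = 0.5774 ≠ 3.0000 ✗
  (5.5, 4.5, 120°): beam 1 = 2.5882 ≠ 3.0000 ✗
  …
  (4.5, 3.5, 165°): r_1=3.0000, r_2=1.7321, r_3=1.7321, r_4=1.0000 — all match ✓
Only this pose fits every beam.

(x, y, θ) = (4.5, 3.5, 165°)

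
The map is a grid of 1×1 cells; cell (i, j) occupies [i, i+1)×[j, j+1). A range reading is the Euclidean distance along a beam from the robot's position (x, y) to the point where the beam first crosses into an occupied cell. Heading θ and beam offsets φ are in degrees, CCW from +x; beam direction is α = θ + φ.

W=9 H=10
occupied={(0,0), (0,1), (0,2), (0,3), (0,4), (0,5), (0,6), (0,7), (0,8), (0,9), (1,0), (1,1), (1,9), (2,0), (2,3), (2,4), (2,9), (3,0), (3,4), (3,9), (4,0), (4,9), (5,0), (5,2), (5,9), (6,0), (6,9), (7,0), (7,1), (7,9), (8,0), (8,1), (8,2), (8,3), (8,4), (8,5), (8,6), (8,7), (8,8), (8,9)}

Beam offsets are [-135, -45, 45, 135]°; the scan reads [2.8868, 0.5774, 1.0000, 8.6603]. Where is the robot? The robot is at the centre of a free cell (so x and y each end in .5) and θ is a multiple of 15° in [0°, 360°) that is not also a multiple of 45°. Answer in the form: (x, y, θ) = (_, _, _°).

(x, y, θ) = (3.5, 1.5, 285°)

Enumerate (i+0.5, j+0.5, θ) over the 50 free cells and 16 admissible headings. For each, cast all 4 beams and compare to the given ranges.
  (6.5, 4.5, 30°): beam 1 = 1.9319 ≠ 2.8868 ✗
  (6.5, 7.5, 15°): beam 1 = 7.5056 ≠ 2.8868 ✗
  (2.5, 6.5, 285°): beam 1 = 1.7321 ≠ 2.8868 ✗
  …
  (3.5, 1.5, 285°): r_1=2.8868, r_2=0.5774, r_3=1.0000, r_4=8.6603 — all match ✓
Unique over the lattice → pose = (3.5, 1.5, 285°).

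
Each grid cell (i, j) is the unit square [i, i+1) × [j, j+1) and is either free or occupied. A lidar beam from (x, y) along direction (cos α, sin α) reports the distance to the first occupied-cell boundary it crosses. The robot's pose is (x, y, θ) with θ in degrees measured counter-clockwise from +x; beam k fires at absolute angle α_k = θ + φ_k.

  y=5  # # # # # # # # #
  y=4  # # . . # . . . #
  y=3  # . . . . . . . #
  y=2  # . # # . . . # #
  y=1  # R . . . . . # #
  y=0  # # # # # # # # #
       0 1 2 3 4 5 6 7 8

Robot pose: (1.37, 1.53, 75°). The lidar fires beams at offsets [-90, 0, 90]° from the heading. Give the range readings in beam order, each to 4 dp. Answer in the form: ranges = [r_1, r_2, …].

beam 1: φ=-90°, α=345°
  cosα=0.9659 sinα=-0.2588 | (1,1) | tMaxX 0.6522 tMaxY 2.0478 | tΔX 1.0353 tΔY 3.8637
    t=0.6522 [x] (2,1)
    t=1.6875 [x] (3,1)
    t=2.0478 [y] (3,0) — stop
  → r_1 = 2.0478
beam 2: φ=0°, α=75°
  cosα=0.2588 sinα=0.9659 | (1,1) | tMaxX 2.4341 tMaxY 0.4866 | tΔX 3.8637 tΔY 1.0353
    t=0.4866 [y] (1,2)
    t=1.5219 [y] (1,3)
    t=2.4341 [x] (2,3)
    t=2.5571 [y] (2,4)
    t=3.5924 [y] (2,5) — stop
  → r_2 = 3.5924
beam 3: φ=90°, α=165°
  cosα=-0.9659 sinα=0.2588 | (1,1) | tMaxX 0.3831 tMaxY 1.8159 | tΔX 1.0353 tΔY 3.8637
    t=0.3831 [x] (0,1) — stop
  → r_3 = 0.3831

ranges = [2.0478, 3.5924, 0.3831]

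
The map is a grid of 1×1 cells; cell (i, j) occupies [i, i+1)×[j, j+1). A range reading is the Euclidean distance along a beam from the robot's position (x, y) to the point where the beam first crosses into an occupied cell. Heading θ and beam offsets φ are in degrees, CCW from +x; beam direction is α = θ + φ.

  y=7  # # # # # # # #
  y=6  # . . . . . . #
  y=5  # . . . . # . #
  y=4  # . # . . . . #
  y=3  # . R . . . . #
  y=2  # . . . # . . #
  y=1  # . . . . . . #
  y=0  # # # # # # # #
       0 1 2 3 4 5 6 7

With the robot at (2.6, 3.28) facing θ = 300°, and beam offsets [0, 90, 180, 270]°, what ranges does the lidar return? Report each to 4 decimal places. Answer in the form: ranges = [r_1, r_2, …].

ranges = [2.6327, 3.4400, 0.8314, 1.8475]

beam 1: φ=0°, α=300°
  d=(0.5000,-0.8660)  start (2,3)  tX=0.8000 tY=0.3233  stride 1/|dx|=2.0000 1/|dy|=1.1547
    cross y-line → (2,2), t=0.3233
    cross x-line → (3,2), t=0.8000
    cross y-line → (3,1), t=1.4780
    cross y-line → (3,0), t=2.6327 (wall)
  → r_1 = 2.6327
beam 2: φ=90°, α=30°
  d=(0.8660,0.5000)  start (2,3)  tX=0.4619 tY=1.4400  stride 1/|dx|=1.1547 1/|dy|=2.0000
    cross x-line → (3,3), t=0.4619
    cross y-line → (3,4), t=1.4400
    cross x-line → (4,4), t=1.6166
    cross x-line → (5,4), t=2.7713
    cross y-line → (5,5), t=3.4400 (wall)
  → r_2 = 3.4400
beam 3: φ=180°, α=120°
  d=(-0.5000,0.8660)  start (2,3)  tX=1.2000 tY=0.8314  stride 1/|dx|=2.0000 1/|dy|=1.1547
    cross y-line → (2,4), t=0.8314 (wall)
  → r_3 = 0.8314
beam 4: φ=270°, α=210°
  d=(-0.8660,-0.5000)  start (2,3)  tX=0.6928 tY=0.5600  stride 1/|dx|=1.1547 1/|dy|=2.0000
    cross y-line → (2,2), t=0.5600
    cross x-line → (1,2), t=0.6928
    cross x-line → (0,2), t=1.8475 (wall)
  → r_4 = 1.8475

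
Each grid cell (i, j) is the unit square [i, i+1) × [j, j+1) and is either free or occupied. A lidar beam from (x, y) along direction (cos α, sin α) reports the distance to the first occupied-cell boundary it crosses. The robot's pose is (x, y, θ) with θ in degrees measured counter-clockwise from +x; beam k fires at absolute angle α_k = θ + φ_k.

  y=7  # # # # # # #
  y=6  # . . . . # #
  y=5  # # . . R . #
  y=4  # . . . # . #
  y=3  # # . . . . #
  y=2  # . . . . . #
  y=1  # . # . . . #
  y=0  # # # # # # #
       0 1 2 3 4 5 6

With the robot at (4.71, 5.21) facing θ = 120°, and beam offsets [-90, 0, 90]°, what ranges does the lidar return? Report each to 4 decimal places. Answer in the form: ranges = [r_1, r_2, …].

ranges = [1.4896, 2.0669, 0.4200]

beam 1: φ=-90°, α=30°
  cosα=0.8660 sinα=0.5000 | (4,5) | tMaxX 0.3349 tMaxY 1.5800 | tΔX 1.1547 tΔY 2.0000
    t=0.3349 [x] (5,5)
    t=1.4896 [x] (6,5) — stop
  → r_1 = 1.4896
beam 2: φ=0°, α=120°
  cosα=-0.5000 sinα=0.8660 | (4,5) | tMaxX 1.4200 tMaxY 0.9122 | tΔX 2.0000 tΔY 1.1547
    t=0.9122 [y] (4,6)
    t=1.4200 [x] (3,6)
    t=2.0669 [y] (3,7) — stop
  → r_2 = 2.0669
beam 3: φ=90°, α=210°
  cosα=-0.8660 sinα=-0.5000 | (4,5) | tMaxX 0.8198 tMaxY 0.4200 | tΔX 1.1547 tΔY 2.0000
    t=0.4200 [y] (4,4) — stop
  → r_3 = 0.4200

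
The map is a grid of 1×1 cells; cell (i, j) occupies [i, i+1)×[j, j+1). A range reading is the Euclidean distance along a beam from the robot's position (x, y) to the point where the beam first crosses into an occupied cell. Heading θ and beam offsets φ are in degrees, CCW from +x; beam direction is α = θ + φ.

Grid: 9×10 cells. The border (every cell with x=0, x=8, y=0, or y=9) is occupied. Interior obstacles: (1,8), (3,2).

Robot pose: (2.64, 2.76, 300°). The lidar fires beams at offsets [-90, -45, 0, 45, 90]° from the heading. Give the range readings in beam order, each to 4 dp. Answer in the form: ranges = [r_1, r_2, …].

ranges = [1.8937, 1.8221, 0.7200, 0.3727, 0.4157]

beam 1: φ=-90°, α=210°
  dir = (cos 210°, sin 210°) = (-0.8660, -0.5000); from cell (2,2)
  next x-line at t=0.7390, next y-line at t=1.5200; Δt_x=1.1547, Δt_y=2.0000
    x: enter (1,2) at t=0.7390
    y: enter (1,1) at t=1.5200
    x: enter (0,1) at t=1.8937 ← occupied
  → r_1 = 1.8937
beam 2: φ=-45°, α=255°
  dir = (cos 255°, sin 255°) = (-0.2588, -0.9659); from cell (2,2)
  next x-line at t=2.4728, next y-line at t=0.7868; Δt_x=3.8637, Δt_y=1.0353
    y: enter (2,1) at t=0.7868
    y: enter (2,0) at t=1.8221 ← occupied
  → r_2 = 1.8221
beam 3: φ=0°, α=300°
  dir = (cos 300°, sin 300°) = (0.5000, -0.8660); from cell (2,2)
  next x-line at t=0.7200, next y-line at t=0.8776; Δt_x=2.0000, Δt_y=1.1547
    x: enter (3,2) at t=0.7200 ← occupied
  → r_3 = 0.7200
beam 4: φ=45°, α=345°
  dir = (cos 345°, sin 345°) = (0.9659, -0.2588); from cell (2,2)
  next x-line at t=0.3727, next y-line at t=2.9364; Δt_x=1.0353, Δt_y=3.8637
    x: enter (3,2) at t=0.3727 ← occupied
  → r_4 = 0.3727
beam 5: φ=90°, α=30°
  dir = (cos 30°, sin 30°) = (0.8660, 0.5000); from cell (2,2)
  next x-line at t=0.4157, next y-line at t=0.4800; Δt_x=1.1547, Δt_y=2.0000
    x: enter (3,2) at t=0.4157 ← occupied
  → r_5 = 0.4157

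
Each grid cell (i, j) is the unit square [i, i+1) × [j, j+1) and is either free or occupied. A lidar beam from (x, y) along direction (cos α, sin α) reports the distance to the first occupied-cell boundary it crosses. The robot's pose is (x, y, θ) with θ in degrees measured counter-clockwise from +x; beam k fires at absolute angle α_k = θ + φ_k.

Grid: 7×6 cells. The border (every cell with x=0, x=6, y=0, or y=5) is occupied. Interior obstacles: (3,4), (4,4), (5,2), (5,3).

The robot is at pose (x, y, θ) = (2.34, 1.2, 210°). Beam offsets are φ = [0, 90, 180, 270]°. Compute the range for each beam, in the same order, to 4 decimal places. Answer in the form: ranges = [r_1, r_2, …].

beam 1: φ=0°, α=210°
  d=(-0.8660,-0.5000)  start (2,1)  tX=0.3926 tY=0.4000  stride 1/|dx|=1.1547 1/|dy|=2.0000
    cross x-line → (1,1), t=0.3926
    cross y-line → (1,0), t=0.4000 (wall)
  → r_1 = 0.4000
beam 2: φ=90°, α=300°
  d=(0.5000,-0.8660)  start (2,1)  tX=1.3200 tY=0.2309  stride 1/|dx|=2.0000 1/|dy|=1.1547
    cross y-line → (2,0), t=0.2309 (wall)
  → r_2 = 0.2309
beam 3: φ=180°, α=30°
  d=(0.8660,0.5000)  start (2,1)  tX=0.7621 tY=1.6000  stride 1/|dx|=1.1547 1/|dy|=2.0000
    cross x-line → (3,1), t=0.7621
    cross y-line → (3,2), t=1.6000
    cross x-line → (4,2), t=1.9168
    cross x-line → (5,2), t=3.0715 (wall)
  → r_3 = 3.0715
beam 4: φ=270°, α=120°
  d=(-0.5000,0.8660)  start (2,1)  tX=0.6800 tY=0.9238  stride 1/|dx|=2.0000 1/|dy|=1.1547
    cross x-line → (1,1), t=0.6800
    cross y-line → (1,2), t=0.9238
    cross y-line → (1,3), t=2.0785
    cross x-line → (0,3), t=2.6800 (wall)
  → r_4 = 2.6800

ranges = [0.4000, 0.2309, 3.0715, 2.6800]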